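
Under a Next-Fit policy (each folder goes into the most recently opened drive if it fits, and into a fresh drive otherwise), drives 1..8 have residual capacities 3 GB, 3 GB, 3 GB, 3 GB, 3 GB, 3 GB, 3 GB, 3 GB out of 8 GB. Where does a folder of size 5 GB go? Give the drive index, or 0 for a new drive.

0

Next-Fit only looks at drive 8, which has 3 GB free.
5 GB does not fit, so a new drive is opened.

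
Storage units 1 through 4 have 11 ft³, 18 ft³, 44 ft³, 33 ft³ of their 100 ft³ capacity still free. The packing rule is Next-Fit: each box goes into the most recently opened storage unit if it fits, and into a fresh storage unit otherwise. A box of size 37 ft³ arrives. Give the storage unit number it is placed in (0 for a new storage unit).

Next-Fit only looks at storage unit 4, which has 33 ft³ free.
37 ft³ does not fit, so a new storage unit is opened.

0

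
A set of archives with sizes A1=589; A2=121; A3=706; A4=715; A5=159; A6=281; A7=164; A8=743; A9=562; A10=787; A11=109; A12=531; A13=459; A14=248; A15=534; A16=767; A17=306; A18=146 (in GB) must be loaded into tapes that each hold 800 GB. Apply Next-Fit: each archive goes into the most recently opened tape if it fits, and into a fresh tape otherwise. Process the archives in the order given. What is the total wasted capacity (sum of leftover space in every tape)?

1673

tape 1: place A1 (589 GB), 211 GB left
tape 1: place A2 (121 GB), 90 GB left
tape 2: place A3 (706 GB), 94 GB left
tape 3: place A4 (715 GB), 85 GB left
tape 4: place A5 (159 GB), 641 GB left
tape 4: place A6 (281 GB), 360 GB left
tape 4: place A7 (164 GB), 196 GB left
tape 5: place A8 (743 GB), 57 GB left
tape 6: place A9 (562 GB), 238 GB left
tape 7: place A10 (787 GB), 13 GB left
tape 8: place A11 (109 GB), 691 GB left
tape 8: place A12 (531 GB), 160 GB left
tape 9: place A13 (459 GB), 341 GB left
tape 9: place A14 (248 GB), 93 GB left
tape 10: place A15 (534 GB), 266 GB left
tape 11: place A16 (767 GB), 33 GB left
tape 12: place A17 (306 GB), 494 GB left
tape 12: place A18 (146 GB), 348 GB left
12 tapes × 800 GB = 9600 GB; used 7927 GB; unused 1673 GB.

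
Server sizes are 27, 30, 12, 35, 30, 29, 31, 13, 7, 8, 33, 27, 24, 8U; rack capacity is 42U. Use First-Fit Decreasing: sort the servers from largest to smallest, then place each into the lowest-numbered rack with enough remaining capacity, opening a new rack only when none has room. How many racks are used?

Sorted descending: 35, 33, 31, 30, 30, 29, 27, 27, 24, 13, 12, 8, 8, 7.
rack 1: place 35U, 7U left
rack 2: place 33U, 9U left
rack 3: place 31U, 11U left
rack 4: place 30U, 12U left
rack 5: place 30U, 12U left
rack 6: place 29U, 13U left
rack 7: place 27U, 15U left
rack 8: place 27U, 15U left
rack 9: place 24U, 18U left
rack 6: place 13U, 0U left
rack 4: place 12U, 0U left
rack 2: place 8U, 1U left
rack 3: place 8U, 3U left
rack 1: place 7U, 0U left
Final racks: [35,7] [33,8] [31,8] [30,12] [30] [29,13] [27] [27] [24].

9 racks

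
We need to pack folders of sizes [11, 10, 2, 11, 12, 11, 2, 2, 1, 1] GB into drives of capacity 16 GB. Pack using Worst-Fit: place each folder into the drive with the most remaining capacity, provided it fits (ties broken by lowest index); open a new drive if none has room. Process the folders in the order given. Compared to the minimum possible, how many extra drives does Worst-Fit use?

0

Worst-Fit: [11,2] [10,2,1] [11,2] [12] [11,1] → 5 drives.
5 folders exceed 8 GB (half the capacity), and no two of those can share a drive, so at least 5 drives are needed.
So 5 is already optimal.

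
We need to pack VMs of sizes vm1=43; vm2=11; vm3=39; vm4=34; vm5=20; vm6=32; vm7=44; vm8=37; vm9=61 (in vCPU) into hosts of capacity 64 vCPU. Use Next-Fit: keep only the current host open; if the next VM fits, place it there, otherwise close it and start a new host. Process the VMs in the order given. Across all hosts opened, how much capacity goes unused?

host 1: place vm1 (43 vCPU), 21 vCPU left
host 1: place vm2 (11 vCPU), 10 vCPU left
host 2: place vm3 (39 vCPU), 25 vCPU left
host 3: place vm4 (34 vCPU), 30 vCPU left
host 3: place vm5 (20 vCPU), 10 vCPU left
host 4: place vm6 (32 vCPU), 32 vCPU left
host 5: place vm7 (44 vCPU), 20 vCPU left
host 6: place vm8 (37 vCPU), 27 vCPU left
host 7: place vm9 (61 vCPU), 3 vCPU left
7 hosts × 64 vCPU = 448 vCPU; used 321 vCPU; unused 127 vCPU.

127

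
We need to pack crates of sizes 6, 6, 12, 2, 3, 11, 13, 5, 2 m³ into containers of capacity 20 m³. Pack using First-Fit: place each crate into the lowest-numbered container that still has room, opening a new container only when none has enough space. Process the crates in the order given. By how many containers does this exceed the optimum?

1

First-Fit: [6,6,2,3,2] [12,5] [11] [13] → 4 containers.
Total size 60 m³; any packing needs at least ⌈60/20⌉ = 3 containers.
An optimal packing achieves that bound: [13,5,2] [12,6,2] [11,6,3] → 3 containers.
Excess: 4 − 3 = 1.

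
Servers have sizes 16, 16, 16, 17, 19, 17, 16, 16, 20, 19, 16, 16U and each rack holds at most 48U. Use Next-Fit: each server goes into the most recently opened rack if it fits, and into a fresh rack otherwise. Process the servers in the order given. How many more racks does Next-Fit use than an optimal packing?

1

Next-Fit: [16,16,16] [17,19] [17,16] [16,20] [19,16] [16] → 6 racks.
Total size 204U; any packing needs at least ⌈204/48⌉ = 5 racks.
An optimal packing achieves that bound: [20,19] [19,17] [17,16] [16,16,16] [16,16,16] → 5 racks.
Excess: 6 − 5 = 1.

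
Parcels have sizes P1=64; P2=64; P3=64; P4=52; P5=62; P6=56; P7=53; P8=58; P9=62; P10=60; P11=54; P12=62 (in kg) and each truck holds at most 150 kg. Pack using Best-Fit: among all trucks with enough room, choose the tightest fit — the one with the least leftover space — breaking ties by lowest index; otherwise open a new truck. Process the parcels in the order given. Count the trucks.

6

Put P1 (64 kg) in truck 1; 86 kg remain.
Put P2 (64 kg) in truck 1; 22 kg remain.
Put P3 (64 kg) in truck 2; 86 kg remain.
Put P4 (52 kg) in truck 2; 34 kg remain.
Put P5 (62 kg) in truck 3; 88 kg remain.
Put P6 (56 kg) in truck 3; 32 kg remain.
Put P7 (53 kg) in truck 4; 97 kg remain.
Put P8 (58 kg) in truck 4; 39 kg remain.
Put P9 (62 kg) in truck 5; 88 kg remain.
Put P10 (60 kg) in truck 5; 28 kg remain.
Put P11 (54 kg) in truck 6; 96 kg remain.
Put P12 (62 kg) in truck 6; 34 kg remain.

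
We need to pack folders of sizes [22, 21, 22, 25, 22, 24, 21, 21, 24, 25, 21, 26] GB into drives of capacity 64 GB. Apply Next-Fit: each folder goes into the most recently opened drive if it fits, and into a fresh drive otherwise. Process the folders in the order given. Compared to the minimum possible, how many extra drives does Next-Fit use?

Next-Fit: [22,21] [22,25] [22,24] [21,21] [24,25] [21,26] → 6 drives.
Total size 274 GB; any packing needs at least ⌈274/64⌉ = 5 drives.
An optimal packing achieves that bound: [26,25] [25,24] [24,22] [22,21,21] [22,21,21] → 5 drives.
Excess: 6 − 5 = 1.

1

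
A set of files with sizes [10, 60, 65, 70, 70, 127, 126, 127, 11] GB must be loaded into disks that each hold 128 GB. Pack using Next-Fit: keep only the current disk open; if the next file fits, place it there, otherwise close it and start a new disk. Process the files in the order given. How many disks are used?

8

Put 10 GB in disk 1; 118 GB remain.
Put 60 GB in disk 1; 58 GB remain.
Put 65 GB in disk 2; 63 GB remain.
Put 70 GB in disk 3; 58 GB remain.
Put 70 GB in disk 4; 58 GB remain.
Put 127 GB in disk 5; 1 GB remain.
Put 126 GB in disk 6; 2 GB remain.
Put 127 GB in disk 7; 1 GB remain.
Put 11 GB in disk 8; 117 GB remain.
Final disks: [10,60] [65] [70] [70] [127] [126] [127] [11].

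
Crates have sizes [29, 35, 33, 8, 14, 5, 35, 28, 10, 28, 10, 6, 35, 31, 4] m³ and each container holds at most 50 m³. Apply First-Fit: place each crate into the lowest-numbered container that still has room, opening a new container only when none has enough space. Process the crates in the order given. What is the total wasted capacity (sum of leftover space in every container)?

container 1: place 29 m³, 21 m³ left
container 2: place 35 m³, 15 m³ left
container 3: place 33 m³, 17 m³ left
container 1: place 8 m³, 13 m³ left
container 2: place 14 m³, 1 m³ left
container 1: place 5 m³, 8 m³ left
container 4: place 35 m³, 15 m³ left
container 5: place 28 m³, 22 m³ left
container 3: place 10 m³, 7 m³ left
container 6: place 28 m³, 22 m³ left
container 4: place 10 m³, 5 m³ left
container 1: place 6 m³, 2 m³ left
container 7: place 35 m³, 15 m³ left
container 8: place 31 m³, 19 m³ left
container 3: place 4 m³, 3 m³ left
8 containers × 50 m³ = 400 m³; used 311 m³; unused 89 m³.

89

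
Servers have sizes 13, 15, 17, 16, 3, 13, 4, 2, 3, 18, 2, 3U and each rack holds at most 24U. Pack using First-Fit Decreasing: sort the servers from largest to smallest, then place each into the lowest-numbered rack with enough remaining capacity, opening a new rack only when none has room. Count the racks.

Sorted descending: 18, 17, 16, 15, 13, 13, 4, 3, 3, 3, 2, 2.
18U → rack 1 (remaining 6U)
17U → rack 2 (remaining 7U)
16U → rack 3 (remaining 8U)
15U → rack 4 (remaining 9U)
13U → rack 5 (remaining 11U)
13U → rack 6 (remaining 11U)
4U → rack 1 (remaining 2U)
3U → rack 2 (remaining 4U)
3U → rack 2 (remaining 1U)
3U → rack 3 (remaining 5U)
2U → rack 1 (remaining 0U)
2U → rack 3 (remaining 3U)
Final racks: [18,4,2] [17,3,3] [16,3,2] [15] [13] [13].

6 racks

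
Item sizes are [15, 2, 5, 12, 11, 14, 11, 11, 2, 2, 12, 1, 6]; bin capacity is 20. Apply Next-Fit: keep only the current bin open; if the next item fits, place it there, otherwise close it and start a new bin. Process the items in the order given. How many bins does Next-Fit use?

7

15 → bin 1 (remaining 5)
2 → bin 1 (remaining 3)
5 → bin 2 (remaining 15)
12 → bin 2 (remaining 3)
11 → bin 3 (remaining 9)
14 → bin 4 (remaining 6)
11 → bin 5 (remaining 9)
11 → bin 6 (remaining 9)
2 → bin 6 (remaining 7)
2 → bin 6 (remaining 5)
12 → bin 7 (remaining 8)
1 → bin 7 (remaining 7)
6 → bin 7 (remaining 1)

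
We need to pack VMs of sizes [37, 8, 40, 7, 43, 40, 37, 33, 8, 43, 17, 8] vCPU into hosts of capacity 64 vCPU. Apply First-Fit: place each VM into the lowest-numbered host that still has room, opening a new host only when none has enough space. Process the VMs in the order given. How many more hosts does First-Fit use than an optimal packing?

First-Fit: [37,8,7,8] [40,17] [43,8] [40] [37] [33] [43] → 7 hosts.
7 VMs exceed 32 vCPU (half the capacity), and no two of those can share a host, so at least 7 hosts are needed.
So 7 is already optimal.

0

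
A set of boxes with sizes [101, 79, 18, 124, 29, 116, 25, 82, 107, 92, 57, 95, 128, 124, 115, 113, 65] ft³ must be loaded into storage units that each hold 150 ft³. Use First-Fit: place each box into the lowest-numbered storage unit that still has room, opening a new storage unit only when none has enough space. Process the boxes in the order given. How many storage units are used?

storage unit 1: place 101 ft³, 49 ft³ left
storage unit 2: place 79 ft³, 71 ft³ left
storage unit 1: place 18 ft³, 31 ft³ left
storage unit 3: place 124 ft³, 26 ft³ left
storage unit 1: place 29 ft³, 2 ft³ left
storage unit 4: place 116 ft³, 34 ft³ left
storage unit 2: place 25 ft³, 46 ft³ left
storage unit 5: place 82 ft³, 68 ft³ left
storage unit 6: place 107 ft³, 43 ft³ left
storage unit 7: place 92 ft³, 58 ft³ left
storage unit 5: place 57 ft³, 11 ft³ left
storage unit 8: place 95 ft³, 55 ft³ left
storage unit 9: place 128 ft³, 22 ft³ left
storage unit 10: place 124 ft³, 26 ft³ left
storage unit 11: place 115 ft³, 35 ft³ left
storage unit 12: place 113 ft³, 37 ft³ left
storage unit 13: place 65 ft³, 85 ft³ left
Final storage units: [101,18,29] [79,25] [124] [116] [82,57] [107] [92] [95] [128] [124] [115] [113] [65].

13 storage units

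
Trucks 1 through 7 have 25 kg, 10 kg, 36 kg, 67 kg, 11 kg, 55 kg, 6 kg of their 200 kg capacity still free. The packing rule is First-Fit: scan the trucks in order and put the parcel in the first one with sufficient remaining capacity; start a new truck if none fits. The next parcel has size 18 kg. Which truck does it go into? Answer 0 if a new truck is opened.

1

Trucks with room: truck 1 (25 kg), truck 3 (36 kg), truck 4 (67 kg), truck 6 (55 kg).
The first with room is truck 1.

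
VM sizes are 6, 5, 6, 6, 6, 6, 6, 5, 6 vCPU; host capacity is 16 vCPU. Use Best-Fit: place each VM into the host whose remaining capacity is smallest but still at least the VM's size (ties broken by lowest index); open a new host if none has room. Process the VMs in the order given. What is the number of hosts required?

4

6 vCPU → host 1 (remaining 10 vCPU)
5 vCPU → host 1 (remaining 5 vCPU)
6 vCPU → host 2 (remaining 10 vCPU)
6 vCPU → host 2 (remaining 4 vCPU)
6 vCPU → host 3 (remaining 10 vCPU)
6 vCPU → host 3 (remaining 4 vCPU)
6 vCPU → host 4 (remaining 10 vCPU)
5 vCPU → host 1 (remaining 0 vCPU)
6 vCPU → host 4 (remaining 4 vCPU)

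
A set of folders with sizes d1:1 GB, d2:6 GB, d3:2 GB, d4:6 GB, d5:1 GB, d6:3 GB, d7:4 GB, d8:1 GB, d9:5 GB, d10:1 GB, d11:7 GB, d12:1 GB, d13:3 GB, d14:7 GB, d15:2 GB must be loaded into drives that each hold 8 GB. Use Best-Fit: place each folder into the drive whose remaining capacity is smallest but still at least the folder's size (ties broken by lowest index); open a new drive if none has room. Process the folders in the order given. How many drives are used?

7 drives

d1 (1 GB) → drive 1 (remaining 7 GB)
d2 (6 GB) → drive 1 (remaining 1 GB)
d3 (2 GB) → drive 2 (remaining 6 GB)
d4 (6 GB) → drive 2 (remaining 0 GB)
d5 (1 GB) → drive 1 (remaining 0 GB)
d6 (3 GB) → drive 3 (remaining 5 GB)
d7 (4 GB) → drive 3 (remaining 1 GB)
d8 (1 GB) → drive 3 (remaining 0 GB)
d9 (5 GB) → drive 4 (remaining 3 GB)
d10 (1 GB) → drive 4 (remaining 2 GB)
d11 (7 GB) → drive 5 (remaining 1 GB)
d12 (1 GB) → drive 5 (remaining 0 GB)
d13 (3 GB) → drive 6 (remaining 5 GB)
d14 (7 GB) → drive 7 (remaining 1 GB)
d15 (2 GB) → drive 4 (remaining 0 GB)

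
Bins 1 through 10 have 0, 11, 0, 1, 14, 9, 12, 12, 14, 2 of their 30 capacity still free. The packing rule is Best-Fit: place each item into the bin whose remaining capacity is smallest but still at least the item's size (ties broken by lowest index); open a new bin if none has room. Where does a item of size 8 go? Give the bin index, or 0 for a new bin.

6

Bins with room: bin 2 (11), bin 5 (14), bin 6 (9), bin 7 (12), bin 8 (12), bin 9 (14).
Tightest fit is bin 6 with 9 free.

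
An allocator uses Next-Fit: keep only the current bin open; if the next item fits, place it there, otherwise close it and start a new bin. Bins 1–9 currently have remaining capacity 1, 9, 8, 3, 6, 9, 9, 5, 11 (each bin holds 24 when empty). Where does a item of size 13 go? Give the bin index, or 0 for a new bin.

0

Next-Fit only looks at bin 9, which has 11 free.
13 does not fit, so a new bin is opened.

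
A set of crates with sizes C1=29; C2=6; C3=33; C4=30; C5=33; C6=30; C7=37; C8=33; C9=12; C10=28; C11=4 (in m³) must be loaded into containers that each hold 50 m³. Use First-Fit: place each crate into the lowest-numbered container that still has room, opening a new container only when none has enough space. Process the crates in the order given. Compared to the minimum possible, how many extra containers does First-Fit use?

First-Fit: [29,6,12] [33,4] [30] [33] [30] [37] [33] [28] → 8 containers.
8 crates exceed 25 m³ (half the capacity), and no two of those can share a container, so at least 8 containers are needed.
So 8 is already optimal.

0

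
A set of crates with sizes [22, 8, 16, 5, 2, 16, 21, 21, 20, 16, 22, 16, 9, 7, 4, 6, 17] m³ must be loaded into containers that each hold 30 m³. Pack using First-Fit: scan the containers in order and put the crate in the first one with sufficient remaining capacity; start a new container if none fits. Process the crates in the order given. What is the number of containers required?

Put 22 m³ in container 1; 8 m³ remain.
Put 8 m³ in container 1; 0 m³ remain.
Put 16 m³ in container 2; 14 m³ remain.
Put 5 m³ in container 2; 9 m³ remain.
Put 2 m³ in container 2; 7 m³ remain.
Put 16 m³ in container 3; 14 m³ remain.
Put 21 m³ in container 4; 9 m³ remain.
Put 21 m³ in container 5; 9 m³ remain.
Put 20 m³ in container 6; 10 m³ remain.
Put 16 m³ in container 7; 14 m³ remain.
Put 22 m³ in container 8; 8 m³ remain.
Put 16 m³ in container 9; 14 m³ remain.
Put 9 m³ in container 3; 5 m³ remain.
Put 7 m³ in container 2; 0 m³ remain.
Put 4 m³ in container 3; 1 m³ remain.
Put 6 m³ in container 4; 3 m³ remain.
Put 17 m³ in container 10; 13 m³ remain.

10 containers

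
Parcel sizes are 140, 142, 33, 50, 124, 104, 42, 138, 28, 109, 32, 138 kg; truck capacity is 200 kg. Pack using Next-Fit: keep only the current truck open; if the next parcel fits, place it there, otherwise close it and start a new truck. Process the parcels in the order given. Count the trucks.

7 trucks

Put 140 kg in truck 1; 60 kg remain.
Put 142 kg in truck 2; 58 kg remain.
Put 33 kg in truck 2; 25 kg remain.
Put 50 kg in truck 3; 150 kg remain.
Put 124 kg in truck 3; 26 kg remain.
Put 104 kg in truck 4; 96 kg remain.
Put 42 kg in truck 4; 54 kg remain.
Put 138 kg in truck 5; 62 kg remain.
Put 28 kg in truck 5; 34 kg remain.
Put 109 kg in truck 6; 91 kg remain.
Put 32 kg in truck 6; 59 kg remain.
Put 138 kg in truck 7; 62 kg remain.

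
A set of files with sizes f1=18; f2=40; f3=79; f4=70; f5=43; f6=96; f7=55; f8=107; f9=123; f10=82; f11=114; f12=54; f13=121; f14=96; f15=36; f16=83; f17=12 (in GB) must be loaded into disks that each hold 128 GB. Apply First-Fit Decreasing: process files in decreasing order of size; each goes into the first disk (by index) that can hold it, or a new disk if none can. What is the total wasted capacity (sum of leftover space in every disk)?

179

Sorted descending: 123, 121, 114, 107, 96, 96, 83, 82, 79, 70, 55, 54, 43, 40, 36, 18, 12.
Put 123 GB in disk 1; 5 GB remain.
Put 121 GB in disk 2; 7 GB remain.
Put 114 GB in disk 3; 14 GB remain.
Put 107 GB in disk 4; 21 GB remain.
Put 96 GB in disk 5; 32 GB remain.
Put 96 GB in disk 6; 32 GB remain.
Put 83 GB in disk 7; 45 GB remain.
Put 82 GB in disk 8; 46 GB remain.
Put 79 GB in disk 9; 49 GB remain.
Put 70 GB in disk 10; 58 GB remain.
Put 55 GB in disk 10; 3 GB remain.
Put 54 GB in disk 11; 74 GB remain.
Put 43 GB in disk 7; 2 GB remain.
Put 40 GB in disk 8; 6 GB remain.
Put 36 GB in disk 9; 13 GB remain.
Put 18 GB in disk 4; 3 GB remain.
Put 12 GB in disk 3; 2 GB remain.
11 disks × 128 GB = 1408 GB; used 1229 GB; unused 179 GB.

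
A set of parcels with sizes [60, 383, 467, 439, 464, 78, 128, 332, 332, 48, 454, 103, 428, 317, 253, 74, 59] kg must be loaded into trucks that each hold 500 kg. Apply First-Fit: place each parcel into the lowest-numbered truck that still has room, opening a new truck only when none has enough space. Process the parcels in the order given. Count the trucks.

Put 60 kg in truck 1; 440 kg remain.
Put 383 kg in truck 1; 57 kg remain.
Put 467 kg in truck 2; 33 kg remain.
Put 439 kg in truck 3; 61 kg remain.
Put 464 kg in truck 4; 36 kg remain.
Put 78 kg in truck 5; 422 kg remain.
Put 128 kg in truck 5; 294 kg remain.
Put 332 kg in truck 6; 168 kg remain.
Put 332 kg in truck 7; 168 kg remain.
Put 48 kg in truck 1; 9 kg remain.
Put 454 kg in truck 8; 46 kg remain.
Put 103 kg in truck 5; 191 kg remain.
Put 428 kg in truck 9; 72 kg remain.
Put 317 kg in truck 10; 183 kg remain.
Put 253 kg in truck 11; 247 kg remain.
Put 74 kg in truck 5; 117 kg remain.
Put 59 kg in truck 3; 2 kg remain.

11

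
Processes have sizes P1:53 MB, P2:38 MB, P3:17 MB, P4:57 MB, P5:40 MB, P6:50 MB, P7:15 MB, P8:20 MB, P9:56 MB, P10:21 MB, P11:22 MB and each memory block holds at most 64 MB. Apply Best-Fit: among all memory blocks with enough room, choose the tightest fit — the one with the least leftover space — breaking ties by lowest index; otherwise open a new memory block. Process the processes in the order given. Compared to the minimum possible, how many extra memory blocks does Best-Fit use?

0

Best-Fit: [53] [38,17] [57] [40,15] [50] [20,21,22] [56] → 7 memory blocks.
Total size 389 MB; any packing needs at least ⌈389/64⌉ = 7 memory blocks.
So 7 is already optimal.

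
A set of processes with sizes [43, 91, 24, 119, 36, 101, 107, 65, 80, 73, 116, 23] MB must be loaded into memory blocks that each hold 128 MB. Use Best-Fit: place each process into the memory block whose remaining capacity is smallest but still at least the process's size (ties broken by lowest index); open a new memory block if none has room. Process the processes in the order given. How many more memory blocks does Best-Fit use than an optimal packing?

1

Best-Fit: [43,36] [91,24] [119] [101,23] [107] [65] [80] [73] [116] → 9 memory blocks.
8 processes exceed 64 MB (half the capacity), and no two of those can share a memory block, so at least 8 memory blocks are needed.
An optimal packing achieves that bound: [119] [116] [107] [101,24] [91,36] [80,43] [73,23] [65] → 8 memory blocks.
Excess: 9 − 8 = 1.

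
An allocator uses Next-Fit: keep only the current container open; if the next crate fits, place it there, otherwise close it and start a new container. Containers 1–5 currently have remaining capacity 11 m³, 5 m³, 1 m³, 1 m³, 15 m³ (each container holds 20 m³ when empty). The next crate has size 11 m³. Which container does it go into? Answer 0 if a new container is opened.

Next-Fit only looks at container 5, which has 15 m³ free.
11 m³ fits there.

5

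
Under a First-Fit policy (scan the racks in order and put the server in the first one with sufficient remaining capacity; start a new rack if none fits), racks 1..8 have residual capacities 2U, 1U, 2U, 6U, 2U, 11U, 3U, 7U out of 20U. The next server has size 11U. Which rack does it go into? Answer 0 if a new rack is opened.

Racks with room: rack 6 (11U).
The first with room is rack 6.

6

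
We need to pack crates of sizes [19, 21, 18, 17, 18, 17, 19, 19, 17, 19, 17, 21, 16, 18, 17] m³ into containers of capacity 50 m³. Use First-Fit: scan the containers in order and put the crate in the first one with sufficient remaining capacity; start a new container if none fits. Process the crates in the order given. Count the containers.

Put 19 m³ in container 1; 31 m³ remain.
Put 21 m³ in container 1; 10 m³ remain.
Put 18 m³ in container 2; 32 m³ remain.
Put 17 m³ in container 2; 15 m³ remain.
Put 18 m³ in container 3; 32 m³ remain.
Put 17 m³ in container 3; 15 m³ remain.
Put 19 m³ in container 4; 31 m³ remain.
Put 19 m³ in container 4; 12 m³ remain.
Put 17 m³ in container 5; 33 m³ remain.
Put 19 m³ in container 5; 14 m³ remain.
Put 17 m³ in container 6; 33 m³ remain.
Put 21 m³ in container 6; 12 m³ remain.
Put 16 m³ in container 7; 34 m³ remain.
Put 18 m³ in container 7; 16 m³ remain.
Put 17 m³ in container 8; 33 m³ remain.

8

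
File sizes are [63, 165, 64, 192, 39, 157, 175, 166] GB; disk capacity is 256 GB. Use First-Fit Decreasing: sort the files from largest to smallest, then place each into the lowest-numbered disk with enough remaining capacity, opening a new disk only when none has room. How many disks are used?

Sorted descending: 192, 175, 166, 165, 157, 64, 63, 39.
disk 1: place 192 GB, 64 GB left
disk 2: place 175 GB, 81 GB left
disk 3: place 166 GB, 90 GB left
disk 4: place 165 GB, 91 GB left
disk 5: place 157 GB, 99 GB left
disk 1: place 64 GB, 0 GB left
disk 2: place 63 GB, 18 GB left
disk 3: place 39 GB, 51 GB left
Final disks: [192,64] [175,63] [166,39] [165] [157].

5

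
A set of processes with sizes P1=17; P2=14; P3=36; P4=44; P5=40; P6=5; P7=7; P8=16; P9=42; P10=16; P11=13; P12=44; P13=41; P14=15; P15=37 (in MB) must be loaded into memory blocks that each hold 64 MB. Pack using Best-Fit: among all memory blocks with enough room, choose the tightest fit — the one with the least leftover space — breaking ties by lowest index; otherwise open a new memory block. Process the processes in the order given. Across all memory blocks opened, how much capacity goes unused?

125

memory block 1: place P1 (17 MB), 47 MB left
memory block 1: place P2 (14 MB), 33 MB left
memory block 2: place P3 (36 MB), 28 MB left
memory block 3: place P4 (44 MB), 20 MB left
memory block 4: place P5 (40 MB), 24 MB left
memory block 3: place P6 (5 MB), 15 MB left
memory block 3: place P7 (7 MB), 8 MB left
memory block 4: place P8 (16 MB), 8 MB left
memory block 5: place P9 (42 MB), 22 MB left
memory block 5: place P10 (16 MB), 6 MB left
memory block 2: place P11 (13 MB), 15 MB left
memory block 6: place P12 (44 MB), 20 MB left
memory block 7: place P13 (41 MB), 23 MB left
memory block 2: place P14 (15 MB), 0 MB left
memory block 8: place P15 (37 MB), 27 MB left
8 memory blocks × 64 MB = 512 MB; used 387 MB; unused 125 MB.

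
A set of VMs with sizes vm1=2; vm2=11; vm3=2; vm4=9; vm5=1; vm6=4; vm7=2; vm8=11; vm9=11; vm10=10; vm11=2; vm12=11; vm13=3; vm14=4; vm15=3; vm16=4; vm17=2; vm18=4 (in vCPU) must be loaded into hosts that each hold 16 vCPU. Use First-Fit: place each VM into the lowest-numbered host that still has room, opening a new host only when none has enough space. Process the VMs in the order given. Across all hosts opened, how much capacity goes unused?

16

vm1 (2 vCPU) → host 1 (remaining 14 vCPU)
vm2 (11 vCPU) → host 1 (remaining 3 vCPU)
vm3 (2 vCPU) → host 1 (remaining 1 vCPU)
vm4 (9 vCPU) → host 2 (remaining 7 vCPU)
vm5 (1 vCPU) → host 1 (remaining 0 vCPU)
vm6 (4 vCPU) → host 2 (remaining 3 vCPU)
vm7 (2 vCPU) → host 2 (remaining 1 vCPU)
vm8 (11 vCPU) → host 3 (remaining 5 vCPU)
vm9 (11 vCPU) → host 4 (remaining 5 vCPU)
vm10 (10 vCPU) → host 5 (remaining 6 vCPU)
vm11 (2 vCPU) → host 3 (remaining 3 vCPU)
vm12 (11 vCPU) → host 6 (remaining 5 vCPU)
vm13 (3 vCPU) → host 3 (remaining 0 vCPU)
vm14 (4 vCPU) → host 4 (remaining 1 vCPU)
vm15 (3 vCPU) → host 5 (remaining 3 vCPU)
vm16 (4 vCPU) → host 6 (remaining 1 vCPU)
vm17 (2 vCPU) → host 5 (remaining 1 vCPU)
vm18 (4 vCPU) → host 7 (remaining 12 vCPU)
7 hosts × 16 vCPU = 112 vCPU; used 96 vCPU; unused 16 vCPU.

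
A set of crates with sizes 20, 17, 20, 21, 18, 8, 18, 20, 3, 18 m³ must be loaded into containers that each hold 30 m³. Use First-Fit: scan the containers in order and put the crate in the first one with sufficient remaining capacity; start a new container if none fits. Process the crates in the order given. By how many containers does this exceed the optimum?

0

First-Fit: [20,8] [17,3] [20] [21] [18] [18] [20] [18] → 8 containers.
8 crates exceed 15 m³ (half the capacity), and no two of those can share a container, so at least 8 containers are needed.
So 8 is already optimal.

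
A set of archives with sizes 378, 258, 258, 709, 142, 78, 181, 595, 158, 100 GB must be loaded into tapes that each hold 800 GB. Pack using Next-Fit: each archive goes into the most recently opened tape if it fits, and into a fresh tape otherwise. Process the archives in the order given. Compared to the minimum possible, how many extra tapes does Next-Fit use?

2

Next-Fit: [378,258] [258] [709] [142,78,181] [595,158] [100] → 6 tapes.
Total size 2857 GB; any packing needs at least ⌈2857/800⌉ = 4 tapes.
An optimal packing achieves that bound: [709,78] [595,181] [378,258,158] [258,142,100] → 4 tapes.
Excess: 6 − 4 = 2.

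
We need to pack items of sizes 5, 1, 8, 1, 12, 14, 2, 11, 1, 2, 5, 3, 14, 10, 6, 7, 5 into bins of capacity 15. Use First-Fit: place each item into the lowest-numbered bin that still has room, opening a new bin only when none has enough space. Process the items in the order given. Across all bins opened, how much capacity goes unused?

Put 5 in bin 1; 10 remain.
Put 1 in bin 1; 9 remain.
Put 8 in bin 1; 1 remain.
Put 1 in bin 1; 0 remain.
Put 12 in bin 2; 3 remain.
Put 14 in bin 3; 1 remain.
Put 2 in bin 2; 1 remain.
Put 11 in bin 4; 4 remain.
Put 1 in bin 2; 0 remain.
Put 2 in bin 4; 2 remain.
Put 5 in bin 5; 10 remain.
Put 3 in bin 5; 7 remain.
Put 14 in bin 6; 1 remain.
Put 10 in bin 7; 5 remain.
Put 6 in bin 5; 1 remain.
Put 7 in bin 8; 8 remain.
Put 5 in bin 7; 0 remain.
8 bins × 15 = 120; used 107; unused 13.

13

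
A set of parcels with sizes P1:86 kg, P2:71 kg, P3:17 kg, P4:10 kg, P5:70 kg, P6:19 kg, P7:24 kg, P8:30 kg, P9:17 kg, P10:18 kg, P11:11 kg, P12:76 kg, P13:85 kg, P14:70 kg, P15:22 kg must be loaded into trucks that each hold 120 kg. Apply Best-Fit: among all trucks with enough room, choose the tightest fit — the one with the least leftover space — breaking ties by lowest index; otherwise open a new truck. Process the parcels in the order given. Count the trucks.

6 trucks

truck 1: place P1 (86 kg), 34 kg left
truck 2: place P2 (71 kg), 49 kg left
truck 1: place P3 (17 kg), 17 kg left
truck 1: place P4 (10 kg), 7 kg left
truck 3: place P5 (70 kg), 50 kg left
truck 2: place P6 (19 kg), 30 kg left
truck 2: place P7 (24 kg), 6 kg left
truck 3: place P8 (30 kg), 20 kg left
truck 3: place P9 (17 kg), 3 kg left
truck 4: place P10 (18 kg), 102 kg left
truck 4: place P11 (11 kg), 91 kg left
truck 4: place P12 (76 kg), 15 kg left
truck 5: place P13 (85 kg), 35 kg left
truck 6: place P14 (70 kg), 50 kg left
truck 5: place P15 (22 kg), 13 kg left
Final trucks: [86,17,10] [71,19,24] [70,30,17] [18,11,76] [85,22] [70].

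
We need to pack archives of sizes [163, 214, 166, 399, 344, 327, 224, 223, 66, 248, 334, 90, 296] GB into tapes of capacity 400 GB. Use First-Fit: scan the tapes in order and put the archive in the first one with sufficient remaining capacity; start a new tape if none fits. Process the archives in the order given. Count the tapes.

9

tape 1: place 163 GB, 237 GB left
tape 1: place 214 GB, 23 GB left
tape 2: place 166 GB, 234 GB left
tape 3: place 399 GB, 1 GB left
tape 4: place 344 GB, 56 GB left
tape 5: place 327 GB, 73 GB left
tape 2: place 224 GB, 10 GB left
tape 6: place 223 GB, 177 GB left
tape 5: place 66 GB, 7 GB left
tape 7: place 248 GB, 152 GB left
tape 8: place 334 GB, 66 GB left
tape 6: place 90 GB, 87 GB left
tape 9: place 296 GB, 104 GB left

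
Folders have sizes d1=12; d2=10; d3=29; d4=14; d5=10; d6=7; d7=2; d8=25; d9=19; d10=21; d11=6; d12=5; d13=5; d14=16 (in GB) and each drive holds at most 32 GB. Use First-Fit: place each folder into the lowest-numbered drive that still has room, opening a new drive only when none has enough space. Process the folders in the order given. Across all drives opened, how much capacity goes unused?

drive 1: place d1 (12 GB), 20 GB left
drive 1: place d2 (10 GB), 10 GB left
drive 2: place d3 (29 GB), 3 GB left
drive 3: place d4 (14 GB), 18 GB left
drive 1: place d5 (10 GB), 0 GB left
drive 3: place d6 (7 GB), 11 GB left
drive 2: place d7 (2 GB), 1 GB left
drive 4: place d8 (25 GB), 7 GB left
drive 5: place d9 (19 GB), 13 GB left
drive 6: place d10 (21 GB), 11 GB left
drive 3: place d11 (6 GB), 5 GB left
drive 3: place d12 (5 GB), 0 GB left
drive 4: place d13 (5 GB), 2 GB left
drive 7: place d14 (16 GB), 16 GB left
7 drives × 32 GB = 224 GB; used 181 GB; unused 43 GB.

43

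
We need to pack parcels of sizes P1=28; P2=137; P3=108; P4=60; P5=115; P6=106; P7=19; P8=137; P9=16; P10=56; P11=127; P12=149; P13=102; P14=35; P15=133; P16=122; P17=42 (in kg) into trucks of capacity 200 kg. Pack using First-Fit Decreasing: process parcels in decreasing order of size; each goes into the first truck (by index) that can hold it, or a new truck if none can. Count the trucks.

10 trucks

Sorted descending: 149, 137, 137, 133, 127, 122, 115, 108, 106, 102, 60, 56, 42, 35, 28, 19, 16.
truck 1: place 149 kg, 51 kg left
truck 2: place 137 kg, 63 kg left
truck 3: place 137 kg, 63 kg left
truck 4: place 133 kg, 67 kg left
truck 5: place 127 kg, 73 kg left
truck 6: place 122 kg, 78 kg left
truck 7: place 115 kg, 85 kg left
truck 8: place 108 kg, 92 kg left
truck 9: place 106 kg, 94 kg left
truck 10: place 102 kg, 98 kg left
truck 2: place 60 kg, 3 kg left
truck 3: place 56 kg, 7 kg left
truck 1: place 42 kg, 9 kg left
truck 4: place 35 kg, 32 kg left
truck 4: place 28 kg, 4 kg left
truck 5: place 19 kg, 54 kg left
truck 5: place 16 kg, 38 kg left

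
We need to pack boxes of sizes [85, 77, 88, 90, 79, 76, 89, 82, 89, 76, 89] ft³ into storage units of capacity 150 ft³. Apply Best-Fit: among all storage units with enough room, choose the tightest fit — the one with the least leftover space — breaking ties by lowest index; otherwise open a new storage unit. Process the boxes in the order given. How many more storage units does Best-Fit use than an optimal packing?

Best-Fit: [85] [77] [88] [90] [79] [76] [89] [82] [89] [76] [89] → 11 storage units.
11 boxes exceed 75 ft³ (half the capacity), and no two of those can share a storage unit, so at least 11 storage units are needed.
So 11 is already optimal.

0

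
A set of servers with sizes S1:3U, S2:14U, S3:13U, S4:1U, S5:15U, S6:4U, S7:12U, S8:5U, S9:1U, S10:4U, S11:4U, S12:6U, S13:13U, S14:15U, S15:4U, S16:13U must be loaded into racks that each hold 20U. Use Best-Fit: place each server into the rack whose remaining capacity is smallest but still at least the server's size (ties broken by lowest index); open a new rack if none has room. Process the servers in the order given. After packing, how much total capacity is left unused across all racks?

Put S1 (3U) in rack 1; 17U remain.
Put S2 (14U) in rack 1; 3U remain.
Put S3 (13U) in rack 2; 7U remain.
Put S4 (1U) in rack 1; 2U remain.
Put S5 (15U) in rack 3; 5U remain.
Put S6 (4U) in rack 3; 1U remain.
Put S7 (12U) in rack 4; 8U remain.
Put S8 (5U) in rack 2; 2U remain.
Put S9 (1U) in rack 3; 0U remain.
Put S10 (4U) in rack 4; 4U remain.
Put S11 (4U) in rack 4; 0U remain.
Put S12 (6U) in rack 5; 14U remain.
Put S13 (13U) in rack 5; 1U remain.
Put S14 (15U) in rack 6; 5U remain.
Put S15 (4U) in rack 6; 1U remain.
Put S16 (13U) in rack 7; 7U remain.
7 racks × 20U = 140U; used 127U; unused 13U.

13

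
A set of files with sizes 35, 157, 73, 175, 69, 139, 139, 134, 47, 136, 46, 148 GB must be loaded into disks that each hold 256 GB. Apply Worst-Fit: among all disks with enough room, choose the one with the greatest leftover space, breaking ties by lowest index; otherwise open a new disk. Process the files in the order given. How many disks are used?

disk 1: place 35 GB, 221 GB left
disk 1: place 157 GB, 64 GB left
disk 2: place 73 GB, 183 GB left
disk 2: place 175 GB, 8 GB left
disk 3: place 69 GB, 187 GB left
disk 3: place 139 GB, 48 GB left
disk 4: place 139 GB, 117 GB left
disk 5: place 134 GB, 122 GB left
disk 5: place 47 GB, 75 GB left
disk 6: place 136 GB, 120 GB left
disk 6: place 46 GB, 74 GB left
disk 7: place 148 GB, 108 GB left
Final disks: [35,157] [73,175] [69,139] [139] [134,47] [136,46] [148].

7 disks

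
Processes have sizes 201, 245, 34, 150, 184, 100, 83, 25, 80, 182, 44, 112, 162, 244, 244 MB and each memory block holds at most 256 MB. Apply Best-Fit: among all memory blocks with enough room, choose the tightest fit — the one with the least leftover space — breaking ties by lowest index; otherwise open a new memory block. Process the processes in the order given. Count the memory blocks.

10

201 MB → memory block 1 (remaining 55 MB)
245 MB → memory block 2 (remaining 11 MB)
34 MB → memory block 1 (remaining 21 MB)
150 MB → memory block 3 (remaining 106 MB)
184 MB → memory block 4 (remaining 72 MB)
100 MB → memory block 3 (remaining 6 MB)
83 MB → memory block 5 (remaining 173 MB)
25 MB → memory block 4 (remaining 47 MB)
80 MB → memory block 5 (remaining 93 MB)
182 MB → memory block 6 (remaining 74 MB)
44 MB → memory block 4 (remaining 3 MB)
112 MB → memory block 7 (remaining 144 MB)
162 MB → memory block 8 (remaining 94 MB)
244 MB → memory block 9 (remaining 12 MB)
244 MB → memory block 10 (remaining 12 MB)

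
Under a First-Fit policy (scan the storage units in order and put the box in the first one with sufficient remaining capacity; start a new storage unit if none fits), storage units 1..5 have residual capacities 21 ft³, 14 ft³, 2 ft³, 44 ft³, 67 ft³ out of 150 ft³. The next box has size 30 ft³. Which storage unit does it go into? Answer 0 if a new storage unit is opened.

4

Storage units with room: storage unit 4 (44 ft³), storage unit 5 (67 ft³).
The first with room is storage unit 4.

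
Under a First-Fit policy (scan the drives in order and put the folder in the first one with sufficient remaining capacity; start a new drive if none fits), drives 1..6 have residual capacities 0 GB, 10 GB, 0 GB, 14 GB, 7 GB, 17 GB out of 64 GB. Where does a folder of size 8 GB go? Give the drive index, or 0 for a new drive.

2

Drives with room: drive 2 (10 GB), drive 4 (14 GB), drive 6 (17 GB).
The first with room is drive 2.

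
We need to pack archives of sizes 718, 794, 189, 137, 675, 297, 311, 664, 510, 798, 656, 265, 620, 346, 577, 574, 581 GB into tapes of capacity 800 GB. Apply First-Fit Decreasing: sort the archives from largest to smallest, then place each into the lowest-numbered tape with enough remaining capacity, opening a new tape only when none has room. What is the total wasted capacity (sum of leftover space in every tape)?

Sorted descending: 798, 794, 718, 675, 664, 656, 620, 581, 577, 574, 510, 346, 311, 297, 265, 189, 137.
Put 798 GB in tape 1; 2 GB remain.
Put 794 GB in tape 2; 6 GB remain.
Put 718 GB in tape 3; 82 GB remain.
Put 675 GB in tape 4; 125 GB remain.
Put 664 GB in tape 5; 136 GB remain.
Put 656 GB in tape 6; 144 GB remain.
Put 620 GB in tape 7; 180 GB remain.
Put 581 GB in tape 8; 219 GB remain.
Put 577 GB in tape 9; 223 GB remain.
Put 574 GB in tape 10; 226 GB remain.
Put 510 GB in tape 11; 290 GB remain.
Put 346 GB in tape 12; 454 GB remain.
Put 311 GB in tape 12; 143 GB remain.
Put 297 GB in tape 13; 503 GB remain.
Put 265 GB in tape 11; 25 GB remain.
Put 189 GB in tape 8; 30 GB remain.
Put 137 GB in tape 6; 7 GB remain.
13 tapes × 800 GB = 10400 GB; used 8712 GB; unused 1688 GB.

1688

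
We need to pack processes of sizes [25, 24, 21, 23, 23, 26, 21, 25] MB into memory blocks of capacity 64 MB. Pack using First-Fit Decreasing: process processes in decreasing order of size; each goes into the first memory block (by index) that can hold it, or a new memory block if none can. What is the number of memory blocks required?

Sorted descending: 26, 25, 25, 24, 23, 23, 21, 21.
26 MB → memory block 1 (remaining 38 MB)
25 MB → memory block 1 (remaining 13 MB)
25 MB → memory block 2 (remaining 39 MB)
24 MB → memory block 2 (remaining 15 MB)
23 MB → memory block 3 (remaining 41 MB)
23 MB → memory block 3 (remaining 18 MB)
21 MB → memory block 4 (remaining 43 MB)
21 MB → memory block 4 (remaining 22 MB)

4 memory blocks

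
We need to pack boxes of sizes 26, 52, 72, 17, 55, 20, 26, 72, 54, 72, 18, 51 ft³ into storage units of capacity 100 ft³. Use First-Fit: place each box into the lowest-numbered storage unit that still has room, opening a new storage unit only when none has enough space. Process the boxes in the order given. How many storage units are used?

7

storage unit 1: place 26 ft³, 74 ft³ left
storage unit 1: place 52 ft³, 22 ft³ left
storage unit 2: place 72 ft³, 28 ft³ left
storage unit 1: place 17 ft³, 5 ft³ left
storage unit 3: place 55 ft³, 45 ft³ left
storage unit 2: place 20 ft³, 8 ft³ left
storage unit 3: place 26 ft³, 19 ft³ left
storage unit 4: place 72 ft³, 28 ft³ left
storage unit 5: place 54 ft³, 46 ft³ left
storage unit 6: place 72 ft³, 28 ft³ left
storage unit 3: place 18 ft³, 1 ft³ left
storage unit 7: place 51 ft³, 49 ft³ left
Final storage units: [26,52,17] [72,20] [55,26,18] [72] [54] [72] [51].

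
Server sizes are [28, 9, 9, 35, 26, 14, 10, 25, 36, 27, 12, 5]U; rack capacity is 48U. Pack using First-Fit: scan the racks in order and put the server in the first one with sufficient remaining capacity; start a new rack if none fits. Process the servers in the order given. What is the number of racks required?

28U → rack 1 (remaining 20U)
9U → rack 1 (remaining 11U)
9U → rack 1 (remaining 2U)
35U → rack 2 (remaining 13U)
26U → rack 3 (remaining 22U)
14U → rack 3 (remaining 8U)
10U → rack 2 (remaining 3U)
25U → rack 4 (remaining 23U)
36U → rack 5 (remaining 12U)
27U → rack 6 (remaining 21U)
12U → rack 4 (remaining 11U)
5U → rack 3 (remaining 3U)
Final racks: [28,9,9] [35,10] [26,14,5] [25,12] [36] [27].

6 racks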